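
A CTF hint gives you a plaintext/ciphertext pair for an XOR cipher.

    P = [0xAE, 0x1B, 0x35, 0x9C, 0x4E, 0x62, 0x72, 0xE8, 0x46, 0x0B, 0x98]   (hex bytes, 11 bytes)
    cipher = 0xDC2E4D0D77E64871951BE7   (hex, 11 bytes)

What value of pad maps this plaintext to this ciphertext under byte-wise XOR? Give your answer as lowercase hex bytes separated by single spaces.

72 35 78 91 39 84 3a 99 d3 10 7f

Since cipher = P ⊕ pad, XORing both sides with P gives pad = P ⊕ cipher.
byte 0: ae xor dc = 72
byte 1: 1b xor 2e = 35
byte 2: 35 xor 4d = 78
byte 3: 9c xor 0d = 91
byte 4: 4e xor 77 = 39
byte 5: 62 xor e6 = 84
byte 6: 72 xor 48 = 3a
byte 7: e8 xor 71 = 99
byte 8: 46 xor 95 = d3
byte 9: 0b xor 1b = 10
byte 10: 98 xor e7 = 7f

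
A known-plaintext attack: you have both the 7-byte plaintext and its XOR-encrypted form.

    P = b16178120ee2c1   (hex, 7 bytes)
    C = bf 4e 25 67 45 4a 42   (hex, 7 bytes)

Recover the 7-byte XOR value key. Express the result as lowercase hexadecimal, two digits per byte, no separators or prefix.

0e2f5d754ba883

Since C = P ⊕ key, XORing both sides with P gives key = P ⊕ C.
byte 0: b1 ^ bf = 0e
byte 1: 61 ^ 4e = 2f
byte 2: 78 ^ 25 = 5d
byte 3: 12 ^ 67 = 75
byte 4: 0e ^ 45 = 4b
byte 5: e2 ^ 4a = a8
byte 6: c1 ^ 42 = 83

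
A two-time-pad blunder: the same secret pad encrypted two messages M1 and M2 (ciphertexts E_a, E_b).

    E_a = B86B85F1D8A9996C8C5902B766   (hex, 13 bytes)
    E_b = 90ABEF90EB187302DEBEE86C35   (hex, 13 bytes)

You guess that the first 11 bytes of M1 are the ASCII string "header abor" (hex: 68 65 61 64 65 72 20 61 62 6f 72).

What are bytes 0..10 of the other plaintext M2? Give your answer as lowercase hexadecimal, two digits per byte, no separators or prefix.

First, E_a ⊕ E_b = (M1 ⊕ K) ⊕ (M2 ⊕ K) = M1 ⊕ M2, so the key drops out. Then M2 = (M1 ⊕ M2) ⊕ M1 over the first 11 bytes.
byte 0: (b8 ^ 90) ^ 68 = 28 ^ 68 = 40
byte 1: (6b ^ ab) ^ 65 = c0 ^ 65 = a5
byte 2: (85 ^ ef) ^ 61 = 6a ^ 61 = 0b
byte 3: (f1 ^ 90) ^ 64 = 61 ^ 64 = 05
byte 4: (d8 ^ eb) ^ 65 = 33 ^ 65 = 56
byte 5: (a9 ^ 18) ^ 72 = b1 ^ 72 = c3
byte 6: (99 ^ 73) ^ 20 = ea ^ 20 = ca
byte 7: (6c ^ 02) ^ 61 = 6e ^ 61 = 0f
byte 8: (8c ^ de) ^ 62 = 52 ^ 62 = 30
byte 9: (59 ^ be) ^ 6f = e7 ^ 6f = 88
byte 10: (02 ^ e8) ^ 72 = ea ^ 72 = 98

40a50b0556c3ca0f308898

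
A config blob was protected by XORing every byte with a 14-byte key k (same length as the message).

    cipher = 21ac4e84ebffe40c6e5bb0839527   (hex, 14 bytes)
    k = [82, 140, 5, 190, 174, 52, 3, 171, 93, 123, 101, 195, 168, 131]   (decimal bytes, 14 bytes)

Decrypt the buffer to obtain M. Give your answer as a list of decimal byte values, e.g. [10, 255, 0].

00100001 ^ 01010010 = 01110011
10101100 ^ 10001100 = 00100000
01001110 ^ 00000101 = 01001011
10000100 ^ 10111110 = 00111010
11101011 ^ 10101110 = 01000101
11111111 ^ 00110100 = 11001011
11100100 ^ 00000011 = 11100111
00001100 ^ 10101011 = 10100111
01101110 ^ 01011101 = 00110011
01011011 ^ 01111011 = 00100000
10110000 ^ 01100101 = 11010101
10000011 ^ 11000011 = 01000000
10010101 ^ 10101000 = 00111101
00100111 ^ 10000011 = 10100100

[115, 32, 75, 58, 69, 203, 231, 167, 51, 32, 213, 64, 61, 164]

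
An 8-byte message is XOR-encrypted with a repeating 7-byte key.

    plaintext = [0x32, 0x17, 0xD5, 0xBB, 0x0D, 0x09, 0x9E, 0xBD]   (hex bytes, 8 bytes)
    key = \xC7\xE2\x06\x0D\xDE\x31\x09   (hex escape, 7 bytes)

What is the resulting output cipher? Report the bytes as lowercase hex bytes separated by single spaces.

f5 f5 d3 b6 d3 38 97 7a

The 7-byte key repeats, so the effective keystream is c7 e2 06 0d de 31 09 c7.
byte 0: 32 xor c7 = f5
byte 1: 17 xor e2 = f5
byte 2: d5 xor 06 = d3
byte 3: bb xor 0d = b6
byte 4: 0d xor de = d3
byte 5: 09 xor 31 = 38
byte 6: 9e xor 09 = 97
byte 7: bd xor c7 = 7a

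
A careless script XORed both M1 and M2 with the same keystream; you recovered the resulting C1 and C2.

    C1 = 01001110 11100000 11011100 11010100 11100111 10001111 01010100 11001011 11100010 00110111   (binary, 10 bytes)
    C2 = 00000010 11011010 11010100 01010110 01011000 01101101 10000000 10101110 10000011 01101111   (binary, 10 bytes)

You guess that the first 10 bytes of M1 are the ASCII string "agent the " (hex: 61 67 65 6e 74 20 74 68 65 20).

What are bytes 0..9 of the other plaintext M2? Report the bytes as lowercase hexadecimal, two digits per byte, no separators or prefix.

2d5d6deccbc2a00d0478

First, C1 ⊕ C2 = (M1 ⊕ K) ⊕ (M2 ⊕ K) = M1 ⊕ M2, so the key drops out. Then M2 = (M1 ⊕ M2) ⊕ M1 over the first 10 bytes.
byte 0: (4e ⊕ 02) ⊕ 61 = 4c ⊕ 61 = 2d
byte 1: (e0 ⊕ da) ⊕ 67 = 3a ⊕ 67 = 5d
byte 2: (dc ⊕ d4) ⊕ 65 = 08 ⊕ 65 = 6d
byte 3: (d4 ⊕ 56) ⊕ 6e = 82 ⊕ 6e = ec
byte 4: (e7 ⊕ 58) ⊕ 74 = bf ⊕ 74 = cb
byte 5: (8f ⊕ 6d) ⊕ 20 = e2 ⊕ 20 = c2
byte 6: (54 ⊕ 80) ⊕ 74 = d4 ⊕ 74 = a0
byte 7: (cb ⊕ ae) ⊕ 68 = 65 ⊕ 68 = 0d
byte 8: (e2 ⊕ 83) ⊕ 65 = 61 ⊕ 65 = 04
byte 9: (37 ⊕ 6f) ⊕ 20 = 58 ⊕ 20 = 78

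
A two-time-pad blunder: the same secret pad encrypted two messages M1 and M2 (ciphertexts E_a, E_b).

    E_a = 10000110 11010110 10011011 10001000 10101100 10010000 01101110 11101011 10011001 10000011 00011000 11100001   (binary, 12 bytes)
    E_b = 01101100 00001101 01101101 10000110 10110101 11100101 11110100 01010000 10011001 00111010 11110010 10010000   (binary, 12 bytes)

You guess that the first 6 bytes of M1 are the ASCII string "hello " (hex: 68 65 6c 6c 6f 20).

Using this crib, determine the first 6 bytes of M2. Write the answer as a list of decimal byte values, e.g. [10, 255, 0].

[130, 190, 154, 98, 118, 85]

First, E_a ⊕ E_b = (M1 ⊕ K) ⊕ (M2 ⊕ K) = M1 ⊕ M2, so the key drops out. Then M2 = (M1 ⊕ M2) ⊕ M1 over the first 6 bytes.
byte 0: (86 xor 6c) xor 68 = ea xor 68 = 82
byte 1: (d6 xor 0d) xor 65 = db xor 65 = be
byte 2: (9b xor 6d) xor 6c = f6 xor 6c = 9a
byte 3: (88 xor 86) xor 6c = 0e xor 6c = 62
byte 4: (ac xor b5) xor 6f = 19 xor 6f = 76
byte 5: (90 xor e5) xor 20 = 75 xor 20 = 55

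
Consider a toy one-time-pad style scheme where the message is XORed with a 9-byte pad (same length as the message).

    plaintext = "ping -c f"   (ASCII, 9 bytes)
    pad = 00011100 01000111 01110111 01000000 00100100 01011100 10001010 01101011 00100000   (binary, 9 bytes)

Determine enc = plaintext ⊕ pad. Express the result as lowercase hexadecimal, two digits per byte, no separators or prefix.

6c2e19270471e94b46

byte 0: 01110000 xor 00011100 = 01101100
byte 1: 01101001 xor 01000111 = 00101110
byte 2: 01101110 xor 01110111 = 00011001
byte 3: 01100111 xor 01000000 = 00100111
byte 4: 00100000 xor 00100100 = 00000100
byte 5: 00101101 xor 01011100 = 01110001
byte 6: 01100011 xor 10001010 = 11101001
byte 7: 00100000 xor 01101011 = 01001011
byte 8: 01100110 xor 00100000 = 01000110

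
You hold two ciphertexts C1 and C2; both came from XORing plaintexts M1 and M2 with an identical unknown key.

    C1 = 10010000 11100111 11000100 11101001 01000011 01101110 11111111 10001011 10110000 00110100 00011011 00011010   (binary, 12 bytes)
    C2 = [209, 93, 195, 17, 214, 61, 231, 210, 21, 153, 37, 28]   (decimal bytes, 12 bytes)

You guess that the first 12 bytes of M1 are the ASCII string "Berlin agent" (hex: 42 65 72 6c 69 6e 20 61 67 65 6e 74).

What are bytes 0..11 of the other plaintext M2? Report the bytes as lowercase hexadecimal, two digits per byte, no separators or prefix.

First, C1 ⊕ C2 = (M1 ⊕ K) ⊕ (M2 ⊕ K) = M1 ⊕ M2, so the key drops out. Then M2 = (M1 ⊕ M2) ⊕ M1 over the first 12 bytes.
byte 0: (90 xor d1) xor 42 = 41 xor 42 = 03
byte 1: (e7 xor 5d) xor 65 = ba xor 65 = df
byte 2: (c4 xor c3) xor 72 = 07 xor 72 = 75
byte 3: (e9 xor 11) xor 6c = f8 xor 6c = 94
byte 4: (43 xor d6) xor 69 = 95 xor 69 = fc
byte 5: (6e xor 3d) xor 6e = 53 xor 6e = 3d
byte 6: (ff xor e7) xor 20 = 18 xor 20 = 38
byte 7: (8b xor d2) xor 61 = 59 xor 61 = 38
byte 8: (b0 xor 15) xor 67 = a5 xor 67 = c2
byte 9: (34 xor 99) xor 65 = ad xor 65 = c8
byte 10: (1b xor 25) xor 6e = 3e xor 6e = 50
byte 11: (1a xor 1c) xor 74 = 06 xor 74 = 72

03df7594fc3d3838c2c85072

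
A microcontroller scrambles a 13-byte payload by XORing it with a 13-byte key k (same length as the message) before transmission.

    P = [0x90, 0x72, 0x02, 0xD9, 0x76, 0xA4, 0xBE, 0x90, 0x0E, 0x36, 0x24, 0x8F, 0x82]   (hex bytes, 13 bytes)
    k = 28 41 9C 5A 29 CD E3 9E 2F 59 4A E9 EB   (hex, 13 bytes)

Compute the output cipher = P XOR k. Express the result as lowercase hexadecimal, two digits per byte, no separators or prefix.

XOR is its own inverse, so applying the key byte-wise gives the result directly.
90 ⊕ 28 = b8
72 ⊕ 41 = 33
02 ⊕ 9c = 9e
d9 ⊕ 5a = 83
76 ⊕ 29 = 5f
a4 ⊕ cd = 69
be ⊕ e3 = 5d
90 ⊕ 9e = 0e
0e ⊕ 2f = 21
36 ⊕ 59 = 6f
24 ⊕ 4a = 6e
8f ⊕ e9 = 66
82 ⊕ eb = 69

b8339e835f695d0e216f6e6669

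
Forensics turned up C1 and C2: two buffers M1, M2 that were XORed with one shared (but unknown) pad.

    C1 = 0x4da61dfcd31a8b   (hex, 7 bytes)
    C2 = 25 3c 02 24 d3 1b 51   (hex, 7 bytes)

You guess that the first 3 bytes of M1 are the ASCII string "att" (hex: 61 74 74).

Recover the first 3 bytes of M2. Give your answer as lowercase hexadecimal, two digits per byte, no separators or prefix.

09ee6b

First, C1 ⊕ C2 = (M1 ⊕ K) ⊕ (M2 ⊕ K) = M1 ⊕ M2, so the key drops out. Then M2 = (M1 ⊕ M2) ⊕ M1 over the first 3 bytes.
byte 0: (4d XOR 25) XOR 61 = 68 XOR 61 = 09
byte 1: (a6 XOR 3c) XOR 74 = 9a XOR 74 = ee
byte 2: (1d XOR 02) XOR 74 = 1f XOR 74 = 6b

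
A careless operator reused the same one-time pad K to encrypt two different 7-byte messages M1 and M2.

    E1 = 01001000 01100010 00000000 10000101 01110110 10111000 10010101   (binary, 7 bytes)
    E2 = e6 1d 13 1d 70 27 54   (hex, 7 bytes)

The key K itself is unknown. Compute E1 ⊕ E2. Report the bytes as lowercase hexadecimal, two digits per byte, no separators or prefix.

ae7f1398069fc1

E1 ⊕ E2 = (M1 ⊕ K) ⊕ (M2 ⊕ K) = M1 ⊕ M2 — the shared key cancels under XOR.
48 xor e6 = ae
62 xor 1d = 7f
00 xor 13 = 13
85 xor 1d = 98
76 xor 70 = 06
b8 xor 27 = 9f
95 xor 54 = c1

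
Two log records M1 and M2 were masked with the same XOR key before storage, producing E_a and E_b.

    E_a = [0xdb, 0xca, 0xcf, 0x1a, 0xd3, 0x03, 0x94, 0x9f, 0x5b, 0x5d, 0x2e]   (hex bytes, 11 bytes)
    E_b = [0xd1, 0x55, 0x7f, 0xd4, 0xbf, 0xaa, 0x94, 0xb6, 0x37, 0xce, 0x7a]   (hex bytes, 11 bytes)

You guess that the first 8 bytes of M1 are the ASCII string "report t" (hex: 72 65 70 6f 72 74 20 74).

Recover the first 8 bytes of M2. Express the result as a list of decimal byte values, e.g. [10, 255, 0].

First, E_a ⊕ E_b = (M1 ⊕ K) ⊕ (M2 ⊕ K) = M1 ⊕ M2, so the key drops out. Then M2 = (M1 ⊕ M2) ⊕ M1 over the first 8 bytes.
byte 0: (db XOR d1) XOR 72 = 0a XOR 72 = 78
byte 1: (ca XOR 55) XOR 65 = 9f XOR 65 = fa
byte 2: (cf XOR 7f) XOR 70 = b0 XOR 70 = c0
byte 3: (1a XOR d4) XOR 6f = ce XOR 6f = a1
byte 4: (d3 XOR bf) XOR 72 = 6c XOR 72 = 1e
byte 5: (03 XOR aa) XOR 74 = a9 XOR 74 = dd
byte 6: (94 XOR 94) XOR 20 = 00 XOR 20 = 20
byte 7: (9f XOR b6) XOR 74 = 29 XOR 74 = 5d

[120, 250, 192, 161, 30, 221, 32, 93]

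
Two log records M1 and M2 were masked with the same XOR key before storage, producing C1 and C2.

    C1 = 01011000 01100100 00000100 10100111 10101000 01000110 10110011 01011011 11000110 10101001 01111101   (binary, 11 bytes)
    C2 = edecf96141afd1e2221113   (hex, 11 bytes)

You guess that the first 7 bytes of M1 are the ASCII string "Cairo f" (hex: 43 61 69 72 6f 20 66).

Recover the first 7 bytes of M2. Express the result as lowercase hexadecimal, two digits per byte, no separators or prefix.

First, C1 ⊕ C2 = (M1 ⊕ K) ⊕ (M2 ⊕ K) = M1 ⊕ M2, so the key drops out. Then M2 = (M1 ⊕ M2) ⊕ M1 over the first 7 bytes.
byte 0: (58 XOR ed) XOR 43 = b5 XOR 43 = f6
byte 1: (64 XOR ec) XOR 61 = 88 XOR 61 = e9
byte 2: (04 XOR f9) XOR 69 = fd XOR 69 = 94
byte 3: (a7 XOR 61) XOR 72 = c6 XOR 72 = b4
byte 4: (a8 XOR 41) XOR 6f = e9 XOR 6f = 86
byte 5: (46 XOR af) XOR 20 = e9 XOR 20 = c9
byte 6: (b3 XOR d1) XOR 66 = 62 XOR 66 = 04

f6e994b486c904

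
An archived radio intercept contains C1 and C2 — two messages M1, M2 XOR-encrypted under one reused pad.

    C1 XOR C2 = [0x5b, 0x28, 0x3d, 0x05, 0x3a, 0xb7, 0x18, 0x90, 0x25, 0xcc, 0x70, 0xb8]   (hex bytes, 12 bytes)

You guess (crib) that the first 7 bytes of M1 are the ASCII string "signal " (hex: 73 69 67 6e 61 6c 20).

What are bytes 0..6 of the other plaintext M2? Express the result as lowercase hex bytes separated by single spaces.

Since C1 ⊕ C2 = M1 ⊕ M2, XORing with the guessed M1 bytes yields the corresponding M2 bytes: M2 = (C1 ⊕ C2) ⊕ M1.
5b ⊕ 73 = 28
28 ⊕ 69 = 41
3d ⊕ 67 = 5a
05 ⊕ 6e = 6b
3a ⊕ 61 = 5b
b7 ⊕ 6c = db
18 ⊕ 20 = 38

28 41 5a 6b 5b db 38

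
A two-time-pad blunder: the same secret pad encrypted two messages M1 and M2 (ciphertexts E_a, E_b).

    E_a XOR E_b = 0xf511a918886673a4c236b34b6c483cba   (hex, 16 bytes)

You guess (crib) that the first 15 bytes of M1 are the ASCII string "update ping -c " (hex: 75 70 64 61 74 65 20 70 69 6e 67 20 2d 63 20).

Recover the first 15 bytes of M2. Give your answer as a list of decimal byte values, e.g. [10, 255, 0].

[128, 97, 205, 121, 252, 3, 83, 212, 171, 88, 212, 107, 65, 43, 28]

Since E_a ⊕ E_b = M1 ⊕ M2, XORing with the guessed M1 bytes yields the corresponding M2 bytes: M2 = (E_a ⊕ E_b) ⊕ M1.
11110101 XOR 01110101 = 10000000
00010001 XOR 01110000 = 01100001
10101001 XOR 01100100 = 11001101
00011000 XOR 01100001 = 01111001
10001000 XOR 01110100 = 11111100
01100110 XOR 01100101 = 00000011
01110011 XOR 00100000 = 01010011
10100100 XOR 01110000 = 11010100
11000010 XOR 01101001 = 10101011
00110110 XOR 01101110 = 01011000
10110011 XOR 01100111 = 11010100
01001011 XOR 00100000 = 01101011
01101100 XOR 00101101 = 01000001
01001000 XOR 01100011 = 00101011
00111100 XOR 00100000 = 00011100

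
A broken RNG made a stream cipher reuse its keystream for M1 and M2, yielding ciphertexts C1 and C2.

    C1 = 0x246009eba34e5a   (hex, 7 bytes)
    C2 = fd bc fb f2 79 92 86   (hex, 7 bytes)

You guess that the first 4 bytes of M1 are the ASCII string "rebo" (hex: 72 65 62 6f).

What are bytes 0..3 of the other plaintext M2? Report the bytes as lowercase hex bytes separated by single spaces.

First, C1 ⊕ C2 = (M1 ⊕ K) ⊕ (M2 ⊕ K) = M1 ⊕ M2, so the key drops out. Then M2 = (M1 ⊕ M2) ⊕ M1 over the first 4 bytes.
byte 0: (24 ⊕ fd) ⊕ 72 = d9 ⊕ 72 = ab
byte 1: (60 ⊕ bc) ⊕ 65 = dc ⊕ 65 = b9
byte 2: (09 ⊕ fb) ⊕ 62 = f2 ⊕ 62 = 90
byte 3: (eb ⊕ f2) ⊕ 6f = 19 ⊕ 6f = 76

ab b9 90 76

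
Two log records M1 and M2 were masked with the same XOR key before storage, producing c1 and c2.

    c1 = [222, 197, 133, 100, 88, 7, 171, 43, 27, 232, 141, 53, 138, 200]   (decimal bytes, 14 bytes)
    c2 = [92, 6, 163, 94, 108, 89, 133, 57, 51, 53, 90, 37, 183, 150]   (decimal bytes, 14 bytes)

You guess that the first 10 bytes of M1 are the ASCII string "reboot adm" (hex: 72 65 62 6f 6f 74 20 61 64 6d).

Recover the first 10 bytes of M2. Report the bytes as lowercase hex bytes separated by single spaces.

f0 a6 44 55 5b 2a 0e 73 4c b0

First, c1 ⊕ c2 = (M1 ⊕ K) ⊕ (M2 ⊕ K) = M1 ⊕ M2, so the key drops out. Then M2 = (M1 ⊕ M2) ⊕ M1 over the first 10 bytes.
byte 0: (de xor 5c) xor 72 = 82 xor 72 = f0
byte 1: (c5 xor 06) xor 65 = c3 xor 65 = a6
byte 2: (85 xor a3) xor 62 = 26 xor 62 = 44
byte 3: (64 xor 5e) xor 6f = 3a xor 6f = 55
byte 4: (58 xor 6c) xor 6f = 34 xor 6f = 5b
byte 5: (07 xor 59) xor 74 = 5e xor 74 = 2a
byte 6: (ab xor 85) xor 20 = 2e xor 20 = 0e
byte 7: (2b xor 39) xor 61 = 12 xor 61 = 73
byte 8: (1b xor 33) xor 64 = 28 xor 64 = 4c
byte 9: (e8 xor 35) xor 6d = dd xor 6d = b0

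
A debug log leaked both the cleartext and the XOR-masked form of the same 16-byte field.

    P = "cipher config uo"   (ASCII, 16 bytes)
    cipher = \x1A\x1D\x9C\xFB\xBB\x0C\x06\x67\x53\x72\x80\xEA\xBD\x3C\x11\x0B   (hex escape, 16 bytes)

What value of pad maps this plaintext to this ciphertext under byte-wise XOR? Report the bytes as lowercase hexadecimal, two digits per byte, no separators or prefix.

7974ec93de7e26043c1ce683da1c6464

Since cipher = P ⊕ pad, XORing both sides with P gives pad = P ⊕ cipher.
63 xor 1a = 79
69 xor 1d = 74
70 xor 9c = ec
68 xor fb = 93
65 xor bb = de
72 xor 0c = 7e
20 xor 06 = 26
63 xor 67 = 04
6f xor 53 = 3c
6e xor 72 = 1c
66 xor 80 = e6
69 xor ea = 83
67 xor bd = da
20 xor 3c = 1c
75 xor 11 = 64
6f xor 0b = 64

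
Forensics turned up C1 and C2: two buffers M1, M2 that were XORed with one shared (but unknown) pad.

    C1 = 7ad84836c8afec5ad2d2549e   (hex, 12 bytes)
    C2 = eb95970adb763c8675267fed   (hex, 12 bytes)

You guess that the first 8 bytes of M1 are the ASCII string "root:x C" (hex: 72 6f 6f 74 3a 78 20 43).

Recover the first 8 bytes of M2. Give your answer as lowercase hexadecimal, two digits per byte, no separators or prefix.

e322b04829a1f09f

First, C1 ⊕ C2 = (M1 ⊕ K) ⊕ (M2 ⊕ K) = M1 ⊕ M2, so the key drops out. Then M2 = (M1 ⊕ M2) ⊕ M1 over the first 8 bytes.
byte 0: (7a ⊕ eb) ⊕ 72 = 91 ⊕ 72 = e3
byte 1: (d8 ⊕ 95) ⊕ 6f = 4d ⊕ 6f = 22
byte 2: (48 ⊕ 97) ⊕ 6f = df ⊕ 6f = b0
byte 3: (36 ⊕ 0a) ⊕ 74 = 3c ⊕ 74 = 48
byte 4: (c8 ⊕ db) ⊕ 3a = 13 ⊕ 3a = 29
byte 5: (af ⊕ 76) ⊕ 78 = d9 ⊕ 78 = a1
byte 6: (ec ⊕ 3c) ⊕ 20 = d0 ⊕ 20 = f0
byte 7: (5a ⊕ 86) ⊕ 43 = dc ⊕ 43 = 9f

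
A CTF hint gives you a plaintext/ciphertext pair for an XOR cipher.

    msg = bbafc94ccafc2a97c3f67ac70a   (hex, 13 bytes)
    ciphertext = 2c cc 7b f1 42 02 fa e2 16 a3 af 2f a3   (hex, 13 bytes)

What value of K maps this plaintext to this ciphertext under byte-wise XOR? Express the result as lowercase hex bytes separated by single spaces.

97 63 b2 bd 88 fe d0 75 d5 55 d5 e8 a9

Since ciphertext = msg ⊕ K, XORing both sides with msg gives K = msg ⊕ ciphertext.
10111011 xor 00101100 = 10010111
10101111 xor 11001100 = 01100011
11001001 xor 01111011 = 10110010
01001100 xor 11110001 = 10111101
11001010 xor 01000010 = 10001000
11111100 xor 00000010 = 11111110
00101010 xor 11111010 = 11010000
10010111 xor 11100010 = 01110101
11000011 xor 00010110 = 11010101
11110110 xor 10100011 = 01010101
01111010 xor 10101111 = 11010101
11000111 xor 00101111 = 11101000
00001010 xor 10100011 = 10101001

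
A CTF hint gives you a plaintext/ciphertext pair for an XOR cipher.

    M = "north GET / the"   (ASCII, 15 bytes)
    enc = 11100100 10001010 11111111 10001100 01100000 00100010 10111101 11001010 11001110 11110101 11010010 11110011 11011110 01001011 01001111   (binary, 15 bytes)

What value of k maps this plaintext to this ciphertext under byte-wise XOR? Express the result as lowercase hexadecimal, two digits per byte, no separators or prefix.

Since enc = M ⊕ k, XORing both sides with M gives k = M ⊕ enc.
byte 0: 6e XOR e4 = 8a
byte 1: 6f XOR 8a = e5
byte 2: 72 XOR ff = 8d
byte 3: 74 XOR 8c = f8
byte 4: 68 XOR 60 = 08
byte 5: 20 XOR 22 = 02
byte 6: 47 XOR bd = fa
byte 7: 45 XOR ca = 8f
byte 8: 54 XOR ce = 9a
byte 9: 20 XOR f5 = d5
byte 10: 2f XOR d2 = fd
byte 11: 20 XOR f3 = d3
byte 12: 74 XOR de = aa
byte 13: 68 XOR 4b = 23
byte 14: 65 XOR 4f = 2a

8ae58df80802fa8f9ad5fdd3aa232a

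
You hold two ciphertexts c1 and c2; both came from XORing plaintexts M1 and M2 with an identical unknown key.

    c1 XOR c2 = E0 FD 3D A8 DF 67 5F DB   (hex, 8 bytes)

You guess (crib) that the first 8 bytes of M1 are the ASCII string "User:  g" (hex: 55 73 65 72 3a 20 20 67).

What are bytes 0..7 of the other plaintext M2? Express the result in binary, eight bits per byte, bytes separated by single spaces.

10110101 10001110 01011000 11011010 11100101 01000111 01111111 10111100

Since c1 ⊕ c2 = M1 ⊕ M2, XORing with the guessed M1 bytes yields the corresponding M2 bytes: M2 = (c1 ⊕ c2) ⊕ M1.
e0 ^ 55 = b5
fd ^ 73 = 8e
3d ^ 65 = 58
a8 ^ 72 = da
df ^ 3a = e5
67 ^ 20 = 47
5f ^ 20 = 7f
db ^ 67 = bc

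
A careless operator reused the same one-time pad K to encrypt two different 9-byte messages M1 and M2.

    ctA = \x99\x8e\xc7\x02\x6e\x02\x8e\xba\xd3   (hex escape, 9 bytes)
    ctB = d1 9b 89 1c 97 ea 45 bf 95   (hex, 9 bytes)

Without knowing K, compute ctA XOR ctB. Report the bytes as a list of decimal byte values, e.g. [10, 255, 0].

ctA ⊕ ctB = (M1 ⊕ K) ⊕ (M2 ⊕ K) = M1 ⊕ M2 — the shared key cancels under XOR.
153 XOR 209 =  72
142 XOR 155 =  21
199 XOR 137 =  78
  2 XOR  28 =  30
110 XOR 151 = 249
  2 XOR 234 = 232
142 XOR  69 = 203
186 XOR 191 =   5
211 XOR 149 =  70

[72, 21, 78, 30, 249, 232, 203, 5, 70]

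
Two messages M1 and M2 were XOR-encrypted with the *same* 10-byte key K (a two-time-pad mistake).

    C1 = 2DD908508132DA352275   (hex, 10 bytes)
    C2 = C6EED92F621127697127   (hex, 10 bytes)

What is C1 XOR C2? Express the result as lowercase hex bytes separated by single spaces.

C1 ⊕ C2 = (M1 ⊕ K) ⊕ (M2 ⊕ K) = M1 ⊕ M2 — the shared key cancels under XOR.
 45 XOR 198 = 235
217 XOR 238 =  55
  8 XOR 217 = 209
 80 XOR  47 = 127
129 XOR  98 = 227
 50 XOR  17 =  35
218 XOR  39 = 253
 53 XOR 105 =  92
 34 XOR 113 =  83
117 XOR  39 =  82

eb 37 d1 7f e3 23 fd 5c 53 52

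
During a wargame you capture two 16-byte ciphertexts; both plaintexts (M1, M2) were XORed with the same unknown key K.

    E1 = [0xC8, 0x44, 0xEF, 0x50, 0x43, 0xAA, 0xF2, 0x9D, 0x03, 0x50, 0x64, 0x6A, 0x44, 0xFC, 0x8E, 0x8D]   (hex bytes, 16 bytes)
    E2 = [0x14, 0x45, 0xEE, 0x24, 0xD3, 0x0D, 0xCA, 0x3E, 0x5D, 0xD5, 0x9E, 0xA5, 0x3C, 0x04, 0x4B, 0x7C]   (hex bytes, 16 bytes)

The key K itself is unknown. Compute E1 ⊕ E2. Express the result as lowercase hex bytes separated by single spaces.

dc 01 01 74 90 a7 38 a3 5e 85 fa cf 78 f8 c5 f1

E1 ⊕ E2 = (M1 ⊕ K) ⊕ (M2 ⊕ K) = M1 ⊕ M2 — the shared key cancels under XOR.
c8 ^ 14 = dc
44 ^ 45 = 01
ef ^ ee = 01
50 ^ 24 = 74
43 ^ d3 = 90
aa ^ 0d = a7
f2 ^ ca = 38
9d ^ 3e = a3
03 ^ 5d = 5e
50 ^ d5 = 85
64 ^ 9e = fa
6a ^ a5 = cf
44 ^ 3c = 78
fc ^ 04 = f8
8e ^ 4b = c5
8d ^ 7c = f1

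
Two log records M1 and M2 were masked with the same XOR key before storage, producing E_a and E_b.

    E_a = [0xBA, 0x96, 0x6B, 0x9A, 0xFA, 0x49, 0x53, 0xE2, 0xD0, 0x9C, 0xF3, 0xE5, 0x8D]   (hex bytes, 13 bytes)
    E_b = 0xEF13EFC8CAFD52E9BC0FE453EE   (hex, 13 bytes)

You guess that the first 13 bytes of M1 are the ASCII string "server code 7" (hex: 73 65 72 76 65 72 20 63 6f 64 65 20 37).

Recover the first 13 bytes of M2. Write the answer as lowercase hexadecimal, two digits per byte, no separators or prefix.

26e0f62455c6216803f7729654

First, E_a ⊕ E_b = (M1 ⊕ K) ⊕ (M2 ⊕ K) = M1 ⊕ M2, so the key drops out. Then M2 = (M1 ⊕ M2) ⊕ M1 over the first 13 bytes.
byte 0: (ba xor ef) xor 73 = 55 xor 73 = 26
byte 1: (96 xor 13) xor 65 = 85 xor 65 = e0
byte 2: (6b xor ef) xor 72 = 84 xor 72 = f6
byte 3: (9a xor c8) xor 76 = 52 xor 76 = 24
byte 4: (fa xor ca) xor 65 = 30 xor 65 = 55
byte 5: (49 xor fd) xor 72 = b4 xor 72 = c6
byte 6: (53 xor 52) xor 20 = 01 xor 20 = 21
byte 7: (e2 xor e9) xor 63 = 0b xor 63 = 68
byte 8: (d0 xor bc) xor 6f = 6c xor 6f = 03
byte 9: (9c xor 0f) xor 64 = 93 xor 64 = f7
byte 10: (f3 xor e4) xor 65 = 17 xor 65 = 72
byte 11: (e5 xor 53) xor 20 = b6 xor 20 = 96
byte 12: (8d xor ee) xor 37 = 63 xor 37 = 54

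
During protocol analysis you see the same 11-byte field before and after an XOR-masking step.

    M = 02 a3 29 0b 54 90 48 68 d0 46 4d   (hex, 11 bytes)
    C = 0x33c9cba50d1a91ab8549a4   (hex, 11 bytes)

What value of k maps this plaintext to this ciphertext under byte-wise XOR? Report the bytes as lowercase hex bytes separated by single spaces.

Since C = M ⊕ k, XORing both sides with M gives k = M ⊕ C.
02 ^ 33 = 31
a3 ^ c9 = 6a
29 ^ cb = e2
0b ^ a5 = ae
54 ^ 0d = 59
90 ^ 1a = 8a
48 ^ 91 = d9
68 ^ ab = c3
d0 ^ 85 = 55
46 ^ 49 = 0f
4d ^ a4 = e9

31 6a e2 ae 59 8a d9 c3 55 0f e9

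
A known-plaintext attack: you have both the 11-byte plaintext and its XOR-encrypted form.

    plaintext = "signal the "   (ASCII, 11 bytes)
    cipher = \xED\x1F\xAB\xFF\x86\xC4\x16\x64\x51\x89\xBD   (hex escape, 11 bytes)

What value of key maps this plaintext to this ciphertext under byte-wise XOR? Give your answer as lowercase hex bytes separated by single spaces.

Since cipher = plaintext ⊕ key, XORing both sides with plaintext gives key = plaintext ⊕ cipher.
115 ^ 237 = 158
105 ^  31 = 118
103 ^ 171 = 204
110 ^ 255 = 145
 97 ^ 134 = 231
108 ^ 196 = 168
 32 ^  22 =  54
116 ^ 100 =  16
104 ^  81 =  57
101 ^ 137 = 236
 32 ^ 189 = 157

9e 76 cc 91 e7 a8 36 10 39 ec 9d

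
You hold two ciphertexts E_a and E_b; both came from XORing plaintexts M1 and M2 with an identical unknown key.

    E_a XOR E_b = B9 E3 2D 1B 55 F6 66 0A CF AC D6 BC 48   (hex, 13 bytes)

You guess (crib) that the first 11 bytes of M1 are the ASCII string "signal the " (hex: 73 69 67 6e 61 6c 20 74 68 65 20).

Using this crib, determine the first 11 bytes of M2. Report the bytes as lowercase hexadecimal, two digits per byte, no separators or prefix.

Since E_a ⊕ E_b = M1 ⊕ M2, XORing with the guessed M1 bytes yields the corresponding M2 bytes: M2 = (E_a ⊕ E_b) ⊕ M1.
185 XOR 115 = 202
227 XOR 105 = 138
 45 XOR 103 =  74
 27 XOR 110 = 117
 85 XOR  97 =  52
246 XOR 108 = 154
102 XOR  32 =  70
 10 XOR 116 = 126
207 XOR 104 = 167
172 XOR 101 = 201
214 XOR  32 = 246

ca8a4a75349a467ea7c9f6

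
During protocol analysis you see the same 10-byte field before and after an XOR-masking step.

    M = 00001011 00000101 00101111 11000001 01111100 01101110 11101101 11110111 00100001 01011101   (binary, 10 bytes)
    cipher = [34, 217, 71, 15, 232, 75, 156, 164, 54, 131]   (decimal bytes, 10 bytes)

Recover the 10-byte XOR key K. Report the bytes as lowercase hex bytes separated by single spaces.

29 dc 68 ce 94 25 71 53 17 de

Since cipher = M ⊕ K, XORing both sides with M gives K = M ⊕ cipher.
 11 XOR  34 =  41
  5 XOR 217 = 220
 47 XOR  71 = 104
193 XOR  15 = 206
124 XOR 232 = 148
110 XOR  75 =  37
237 XOR 156 = 113
247 XOR 164 =  83
 33 XOR  54 =  23
 93 XOR 131 = 222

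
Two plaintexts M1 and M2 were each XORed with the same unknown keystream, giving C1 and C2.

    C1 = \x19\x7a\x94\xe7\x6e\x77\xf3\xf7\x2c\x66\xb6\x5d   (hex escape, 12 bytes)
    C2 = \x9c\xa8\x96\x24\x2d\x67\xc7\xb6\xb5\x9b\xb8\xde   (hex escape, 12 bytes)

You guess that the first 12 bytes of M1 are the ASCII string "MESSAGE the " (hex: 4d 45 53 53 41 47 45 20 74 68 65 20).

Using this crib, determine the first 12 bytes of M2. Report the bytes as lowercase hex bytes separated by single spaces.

c8 97 51 90 02 57 71 61 ed 95 6b a3

First, C1 ⊕ C2 = (M1 ⊕ K) ⊕ (M2 ⊕ K) = M1 ⊕ M2, so the key drops out. Then M2 = (M1 ⊕ M2) ⊕ M1 over the first 12 bytes.
byte 0: (19 ⊕ 9c) ⊕ 4d = 85 ⊕ 4d = c8
byte 1: (7a ⊕ a8) ⊕ 45 = d2 ⊕ 45 = 97
byte 2: (94 ⊕ 96) ⊕ 53 = 02 ⊕ 53 = 51
byte 3: (e7 ⊕ 24) ⊕ 53 = c3 ⊕ 53 = 90
byte 4: (6e ⊕ 2d) ⊕ 41 = 43 ⊕ 41 = 02
byte 5: (77 ⊕ 67) ⊕ 47 = 10 ⊕ 47 = 57
byte 6: (f3 ⊕ c7) ⊕ 45 = 34 ⊕ 45 = 71
byte 7: (f7 ⊕ b6) ⊕ 20 = 41 ⊕ 20 = 61
byte 8: (2c ⊕ b5) ⊕ 74 = 99 ⊕ 74 = ed
byte 9: (66 ⊕ 9b) ⊕ 68 = fd ⊕ 68 = 95
byte 10: (b6 ⊕ b8) ⊕ 65 = 0e ⊕ 65 = 6b
byte 11: (5d ⊕ de) ⊕ 20 = 83 ⊕ 20 = a3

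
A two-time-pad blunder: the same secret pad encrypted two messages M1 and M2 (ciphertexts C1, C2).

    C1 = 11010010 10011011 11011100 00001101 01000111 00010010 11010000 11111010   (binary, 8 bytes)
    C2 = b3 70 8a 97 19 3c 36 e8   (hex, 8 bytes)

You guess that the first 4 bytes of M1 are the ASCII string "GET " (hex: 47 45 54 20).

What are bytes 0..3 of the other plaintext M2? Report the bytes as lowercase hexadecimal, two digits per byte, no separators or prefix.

26ae02ba

First, C1 ⊕ C2 = (M1 ⊕ K) ⊕ (M2 ⊕ K) = M1 ⊕ M2, so the key drops out. Then M2 = (M1 ⊕ M2) ⊕ M1 over the first 4 bytes.
byte 0: (d2 ^ b3) ^ 47 = 61 ^ 47 = 26
byte 1: (9b ^ 70) ^ 45 = eb ^ 45 = ae
byte 2: (dc ^ 8a) ^ 54 = 56 ^ 54 = 02
byte 3: (0d ^ 97) ^ 20 = 9a ^ 20 = ba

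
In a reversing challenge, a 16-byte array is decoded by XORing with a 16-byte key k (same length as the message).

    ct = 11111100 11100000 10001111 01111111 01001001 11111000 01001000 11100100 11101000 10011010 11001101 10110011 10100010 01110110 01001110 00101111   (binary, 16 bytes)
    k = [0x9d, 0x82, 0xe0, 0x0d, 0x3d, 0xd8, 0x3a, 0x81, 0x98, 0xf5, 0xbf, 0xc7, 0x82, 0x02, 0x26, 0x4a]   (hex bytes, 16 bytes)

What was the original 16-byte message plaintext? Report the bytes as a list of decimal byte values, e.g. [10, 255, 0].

fc ^ 9d = 61
e0 ^ 82 = 62
8f ^ e0 = 6f
7f ^ 0d = 72
49 ^ 3d = 74
f8 ^ d8 = 20
48 ^ 3a = 72
e4 ^ 81 = 65
e8 ^ 98 = 70
9a ^ f5 = 6f
cd ^ bf = 72
b3 ^ c7 = 74
a2 ^ 82 = 20
76 ^ 02 = 74
4e ^ 26 = 68
2f ^ 4a = 65

[97, 98, 111, 114, 116, 32, 114, 101, 112, 111, 114, 116, 32, 116, 104, 101]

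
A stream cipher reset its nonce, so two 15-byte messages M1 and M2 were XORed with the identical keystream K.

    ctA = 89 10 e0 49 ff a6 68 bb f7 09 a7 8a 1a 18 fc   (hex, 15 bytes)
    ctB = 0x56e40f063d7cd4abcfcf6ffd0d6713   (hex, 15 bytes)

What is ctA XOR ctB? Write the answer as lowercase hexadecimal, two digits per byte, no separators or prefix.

ctA ⊕ ctB = (M1 ⊕ K) ⊕ (M2 ⊕ K) = M1 ⊕ M2 — the shared key cancels under XOR.
byte 0: 137 ⊕  86 = 223
byte 1:  16 ⊕ 228 = 244
byte 2: 224 ⊕  15 = 239
byte 3:  73 ⊕   6 =  79
byte 4: 255 ⊕  61 = 194
byte 5: 166 ⊕ 124 = 218
byte 6: 104 ⊕ 212 = 188
byte 7: 187 ⊕ 171 =  16
byte 8: 247 ⊕ 207 =  56
byte 9:   9 ⊕ 207 = 198
byte 10: 167 ⊕ 111 = 200
byte 11: 138 ⊕ 253 = 119
byte 12:  26 ⊕  13 =  23
byte 13:  24 ⊕ 103 = 127
byte 14: 252 ⊕  19 = 239

dff4ef4fc2dabc1038c6c877177fef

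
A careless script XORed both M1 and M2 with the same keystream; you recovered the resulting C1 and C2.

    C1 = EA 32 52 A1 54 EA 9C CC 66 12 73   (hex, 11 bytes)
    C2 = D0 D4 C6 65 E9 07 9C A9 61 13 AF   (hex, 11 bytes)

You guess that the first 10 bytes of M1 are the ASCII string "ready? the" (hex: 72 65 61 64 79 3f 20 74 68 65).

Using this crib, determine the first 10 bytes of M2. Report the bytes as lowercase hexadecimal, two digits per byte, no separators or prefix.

First, C1 ⊕ C2 = (M1 ⊕ K) ⊕ (M2 ⊕ K) = M1 ⊕ M2, so the key drops out. Then M2 = (M1 ⊕ M2) ⊕ M1 over the first 10 bytes.
byte 0: (ea xor d0) xor 72 = 3a xor 72 = 48
byte 1: (32 xor d4) xor 65 = e6 xor 65 = 83
byte 2: (52 xor c6) xor 61 = 94 xor 61 = f5
byte 3: (a1 xor 65) xor 64 = c4 xor 64 = a0
byte 4: (54 xor e9) xor 79 = bd xor 79 = c4
byte 5: (ea xor 07) xor 3f = ed xor 3f = d2
byte 6: (9c xor 9c) xor 20 = 00 xor 20 = 20
byte 7: (cc xor a9) xor 74 = 65 xor 74 = 11
byte 8: (66 xor 61) xor 68 = 07 xor 68 = 6f
byte 9: (12 xor 13) xor 65 = 01 xor 65 = 64

4883f5a0c4d220116f64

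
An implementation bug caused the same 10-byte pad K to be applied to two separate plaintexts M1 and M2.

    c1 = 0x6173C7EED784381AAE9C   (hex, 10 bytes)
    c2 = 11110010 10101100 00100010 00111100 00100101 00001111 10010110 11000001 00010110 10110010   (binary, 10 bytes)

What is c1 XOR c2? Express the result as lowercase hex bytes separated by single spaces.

c1 ⊕ c2 = (M1 ⊕ K) ⊕ (M2 ⊕ K) = M1 ⊕ M2 — the shared key cancels under XOR.
byte 0:  97 ^ 242 = 147
byte 1: 115 ^ 172 = 223
byte 2: 199 ^  34 = 229
byte 3: 238 ^  60 = 210
byte 4: 215 ^  37 = 242
byte 5: 132 ^  15 = 139
byte 6:  56 ^ 150 = 174
byte 7:  26 ^ 193 = 219
byte 8: 174 ^  22 = 184
byte 9: 156 ^ 178 =  46

93 df e5 d2 f2 8b ae db b8 2e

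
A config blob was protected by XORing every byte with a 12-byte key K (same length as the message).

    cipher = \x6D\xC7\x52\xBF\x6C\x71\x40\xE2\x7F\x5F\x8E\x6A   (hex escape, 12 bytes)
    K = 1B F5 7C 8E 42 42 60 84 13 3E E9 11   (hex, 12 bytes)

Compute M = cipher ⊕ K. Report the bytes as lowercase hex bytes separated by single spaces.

76 32 2e 31 2e 33 20 66 6c 61 67 7b

6d ^ 1b = 76
c7 ^ f5 = 32
52 ^ 7c = 2e
bf ^ 8e = 31
6c ^ 42 = 2e
71 ^ 42 = 33
40 ^ 60 = 20
e2 ^ 84 = 66
7f ^ 13 = 6c
5f ^ 3e = 61
8e ^ e9 = 67
6a ^ 11 = 7b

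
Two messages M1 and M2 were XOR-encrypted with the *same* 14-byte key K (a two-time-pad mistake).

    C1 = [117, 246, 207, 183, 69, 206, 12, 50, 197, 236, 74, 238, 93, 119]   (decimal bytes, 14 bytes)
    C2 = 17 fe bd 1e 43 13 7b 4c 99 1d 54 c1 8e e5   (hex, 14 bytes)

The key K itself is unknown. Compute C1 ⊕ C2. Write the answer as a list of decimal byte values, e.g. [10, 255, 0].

[98, 8, 114, 169, 6, 221, 119, 126, 92, 241, 30, 47, 211, 146]

C1 ⊕ C2 = (M1 ⊕ K) ⊕ (M2 ⊕ K) = M1 ⊕ M2 — the shared key cancels under XOR.
75 XOR 17 = 62
f6 XOR fe = 08
cf XOR bd = 72
b7 XOR 1e = a9
45 XOR 43 = 06
ce XOR 13 = dd
0c XOR 7b = 77
32 XOR 4c = 7e
c5 XOR 99 = 5c
ec XOR 1d = f1
4a XOR 54 = 1e
ee XOR c1 = 2f
5d XOR 8e = d3
77 XOR e5 = 92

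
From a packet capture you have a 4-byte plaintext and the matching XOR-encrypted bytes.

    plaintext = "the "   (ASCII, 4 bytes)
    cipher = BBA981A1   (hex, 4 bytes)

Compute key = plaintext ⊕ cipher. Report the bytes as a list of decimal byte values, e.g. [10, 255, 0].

[207, 193, 228, 129]

Since cipher = plaintext ⊕ key, XORing both sides with plaintext gives key = plaintext ⊕ cipher.
74 xor bb = cf
68 xor a9 = c1
65 xor 81 = e4
20 xor a1 = 81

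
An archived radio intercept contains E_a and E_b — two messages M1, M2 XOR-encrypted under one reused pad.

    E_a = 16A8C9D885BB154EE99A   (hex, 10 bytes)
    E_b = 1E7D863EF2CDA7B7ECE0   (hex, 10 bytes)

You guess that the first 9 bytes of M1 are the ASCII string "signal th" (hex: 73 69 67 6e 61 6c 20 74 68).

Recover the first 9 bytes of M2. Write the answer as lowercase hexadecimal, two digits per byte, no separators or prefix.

7bbc2888161a928d6d

First, E_a ⊕ E_b = (M1 ⊕ K) ⊕ (M2 ⊕ K) = M1 ⊕ M2, so the key drops out. Then M2 = (M1 ⊕ M2) ⊕ M1 over the first 9 bytes.
byte 0: (16 ⊕ 1e) ⊕ 73 = 08 ⊕ 73 = 7b
byte 1: (a8 ⊕ 7d) ⊕ 69 = d5 ⊕ 69 = bc
byte 2: (c9 ⊕ 86) ⊕ 67 = 4f ⊕ 67 = 28
byte 3: (d8 ⊕ 3e) ⊕ 6e = e6 ⊕ 6e = 88
byte 4: (85 ⊕ f2) ⊕ 61 = 77 ⊕ 61 = 16
byte 5: (bb ⊕ cd) ⊕ 6c = 76 ⊕ 6c = 1a
byte 6: (15 ⊕ a7) ⊕ 20 = b2 ⊕ 20 = 92
byte 7: (4e ⊕ b7) ⊕ 74 = f9 ⊕ 74 = 8d
byte 8: (e9 ⊕ ec) ⊕ 68 = 05 ⊕ 68 = 6d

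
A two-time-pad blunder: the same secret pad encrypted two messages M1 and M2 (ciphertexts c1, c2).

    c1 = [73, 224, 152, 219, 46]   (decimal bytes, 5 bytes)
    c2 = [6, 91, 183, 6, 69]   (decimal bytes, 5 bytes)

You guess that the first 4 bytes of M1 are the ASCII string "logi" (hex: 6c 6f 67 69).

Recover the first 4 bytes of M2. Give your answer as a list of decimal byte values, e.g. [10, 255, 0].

First, c1 ⊕ c2 = (M1 ⊕ K) ⊕ (M2 ⊕ K) = M1 ⊕ M2, so the key drops out. Then M2 = (M1 ⊕ M2) ⊕ M1 over the first 4 bytes.
byte 0: (49 ⊕ 06) ⊕ 6c = 4f ⊕ 6c = 23
byte 1: (e0 ⊕ 5b) ⊕ 6f = bb ⊕ 6f = d4
byte 2: (98 ⊕ b7) ⊕ 67 = 2f ⊕ 67 = 48
byte 3: (db ⊕ 06) ⊕ 69 = dd ⊕ 69 = b4

[35, 212, 72, 180]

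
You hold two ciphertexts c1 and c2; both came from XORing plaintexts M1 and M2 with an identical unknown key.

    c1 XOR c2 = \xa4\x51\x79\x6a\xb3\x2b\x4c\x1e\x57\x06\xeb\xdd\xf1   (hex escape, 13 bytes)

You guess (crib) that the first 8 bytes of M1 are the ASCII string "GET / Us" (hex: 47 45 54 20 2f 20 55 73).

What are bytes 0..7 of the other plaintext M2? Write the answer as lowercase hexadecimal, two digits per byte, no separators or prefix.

e3142d4a9c0b196d

Since c1 ⊕ c2 = M1 ⊕ M2, XORing with the guessed M1 bytes yields the corresponding M2 bytes: M2 = (c1 ⊕ c2) ⊕ M1.
byte 0: 10100100 ^ 01000111 = 11100011
byte 1: 01010001 ^ 01000101 = 00010100
byte 2: 01111001 ^ 01010100 = 00101101
byte 3: 01101010 ^ 00100000 = 01001010
byte 4: 10110011 ^ 00101111 = 10011100
byte 5: 00101011 ^ 00100000 = 00001011
byte 6: 01001100 ^ 01010101 = 00011001
byte 7: 00011110 ^ 01110011 = 01101101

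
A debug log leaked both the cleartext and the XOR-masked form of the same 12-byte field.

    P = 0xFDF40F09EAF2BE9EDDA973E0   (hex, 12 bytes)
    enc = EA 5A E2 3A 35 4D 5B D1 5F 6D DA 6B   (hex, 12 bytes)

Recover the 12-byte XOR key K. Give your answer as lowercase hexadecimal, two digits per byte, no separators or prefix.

17aeed33dfbfe54f82c4a98b

Since enc = P ⊕ K, XORing both sides with P gives K = P ⊕ enc.
fd ^ ea = 17
f4 ^ 5a = ae
0f ^ e2 = ed
09 ^ 3a = 33
ea ^ 35 = df
f2 ^ 4d = bf
be ^ 5b = e5
9e ^ d1 = 4f
dd ^ 5f = 82
a9 ^ 6d = c4
73 ^ da = a9
e0 ^ 6b = 8b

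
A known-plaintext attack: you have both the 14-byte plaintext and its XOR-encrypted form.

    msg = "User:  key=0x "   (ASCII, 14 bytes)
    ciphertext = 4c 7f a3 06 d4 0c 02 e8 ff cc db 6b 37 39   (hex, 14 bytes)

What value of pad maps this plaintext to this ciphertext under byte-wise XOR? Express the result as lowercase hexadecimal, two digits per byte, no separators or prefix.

190cc674ee2c22839ab5e65b4f19

Since ciphertext = msg ⊕ pad, XORing both sides with msg gives pad = msg ⊕ ciphertext.
55 ⊕ 4c = 19
73 ⊕ 7f = 0c
65 ⊕ a3 = c6
72 ⊕ 06 = 74
3a ⊕ d4 = ee
20 ⊕ 0c = 2c
20 ⊕ 02 = 22
6b ⊕ e8 = 83
65 ⊕ ff = 9a
79 ⊕ cc = b5
3d ⊕ db = e6
30 ⊕ 6b = 5b
78 ⊕ 37 = 4f
20 ⊕ 39 = 19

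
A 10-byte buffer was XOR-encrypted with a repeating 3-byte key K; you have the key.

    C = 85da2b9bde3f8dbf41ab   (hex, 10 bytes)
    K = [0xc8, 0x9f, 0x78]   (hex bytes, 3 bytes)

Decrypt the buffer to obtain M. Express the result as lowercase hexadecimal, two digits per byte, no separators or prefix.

The 3-byte key repeats, so the effective keystream is c8 9f 78 c8 9f 78 c8 9f 78 c8.
byte 0: 85 XOR c8 = 4d
byte 1: da XOR 9f = 45
byte 2: 2b XOR 78 = 53
byte 3: 9b XOR c8 = 53
byte 4: de XOR 9f = 41
byte 5: 3f XOR 78 = 47
byte 6: 8d XOR c8 = 45
byte 7: bf XOR 9f = 20
byte 8: 41 XOR 78 = 39
byte 9: ab XOR c8 = 63

4d455353414745203963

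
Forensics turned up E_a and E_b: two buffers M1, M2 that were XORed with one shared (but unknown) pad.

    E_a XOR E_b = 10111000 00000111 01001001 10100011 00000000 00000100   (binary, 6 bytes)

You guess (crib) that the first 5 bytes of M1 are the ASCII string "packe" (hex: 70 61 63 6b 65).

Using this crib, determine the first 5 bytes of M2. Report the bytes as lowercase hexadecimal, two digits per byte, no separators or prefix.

c8662ac865

Since E_a ⊕ E_b = M1 ⊕ M2, XORing with the guessed M1 bytes yields the corresponding M2 bytes: M2 = (E_a ⊕ E_b) ⊕ M1.
10111000 ^ 01110000 = 11001000
00000111 ^ 01100001 = 01100110
01001001 ^ 01100011 = 00101010
10100011 ^ 01101011 = 11001000
00000000 ^ 01100101 = 01100101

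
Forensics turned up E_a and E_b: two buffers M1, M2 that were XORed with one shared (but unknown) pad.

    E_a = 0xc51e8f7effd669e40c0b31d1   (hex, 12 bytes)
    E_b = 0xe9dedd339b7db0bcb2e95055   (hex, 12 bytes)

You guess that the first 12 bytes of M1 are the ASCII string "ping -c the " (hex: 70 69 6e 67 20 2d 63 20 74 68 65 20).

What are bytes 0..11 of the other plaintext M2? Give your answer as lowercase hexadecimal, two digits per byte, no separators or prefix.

5ca93c2a4486ba78ca8a04a4

First, E_a ⊕ E_b = (M1 ⊕ K) ⊕ (M2 ⊕ K) = M1 ⊕ M2, so the key drops out. Then M2 = (M1 ⊕ M2) ⊕ M1 over the first 12 bytes.
byte 0: (c5 xor e9) xor 70 = 2c xor 70 = 5c
byte 1: (1e xor de) xor 69 = c0 xor 69 = a9
byte 2: (8f xor dd) xor 6e = 52 xor 6e = 3c
byte 3: (7e xor 33) xor 67 = 4d xor 67 = 2a
byte 4: (ff xor 9b) xor 20 = 64 xor 20 = 44
byte 5: (d6 xor 7d) xor 2d = ab xor 2d = 86
byte 6: (69 xor b0) xor 63 = d9 xor 63 = ba
byte 7: (e4 xor bc) xor 20 = 58 xor 20 = 78
byte 8: (0c xor b2) xor 74 = be xor 74 = ca
byte 9: (0b xor e9) xor 68 = e2 xor 68 = 8a
byte 10: (31 xor 50) xor 65 = 61 xor 65 = 04
byte 11: (d1 xor 55) xor 20 = 84 xor 20 = a4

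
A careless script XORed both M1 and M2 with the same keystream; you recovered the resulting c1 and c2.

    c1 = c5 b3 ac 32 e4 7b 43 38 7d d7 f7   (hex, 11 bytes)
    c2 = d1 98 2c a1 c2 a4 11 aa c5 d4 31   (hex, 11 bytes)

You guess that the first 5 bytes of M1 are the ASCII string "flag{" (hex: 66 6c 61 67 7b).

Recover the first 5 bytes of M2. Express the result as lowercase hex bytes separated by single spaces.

First, c1 ⊕ c2 = (M1 ⊕ K) ⊕ (M2 ⊕ K) = M1 ⊕ M2, so the key drops out. Then M2 = (M1 ⊕ M2) ⊕ M1 over the first 5 bytes.
byte 0: (c5 xor d1) xor 66 = 14 xor 66 = 72
byte 1: (b3 xor 98) xor 6c = 2b xor 6c = 47
byte 2: (ac xor 2c) xor 61 = 80 xor 61 = e1
byte 3: (32 xor a1) xor 67 = 93 xor 67 = f4
byte 4: (e4 xor c2) xor 7b = 26 xor 7b = 5d

72 47 e1 f4 5d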